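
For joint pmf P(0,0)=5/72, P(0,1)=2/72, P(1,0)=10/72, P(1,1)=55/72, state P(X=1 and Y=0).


Read from table: P(X=1, Y=0) = 10/72 = 5/36

5/36


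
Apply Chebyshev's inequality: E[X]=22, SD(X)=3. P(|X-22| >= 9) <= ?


k = 9/3 = 3
Chebyshev: P(|X-mu| >= k*sigma) <= 1/k^2 = 1/3^2 = 1/9

1/9


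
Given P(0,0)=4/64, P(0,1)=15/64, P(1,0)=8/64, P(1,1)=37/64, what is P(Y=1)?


P(Y=1) = P(0,1)+P(1,1) = 15/64 + 37/64 = 52/64 = 13/16

13/16


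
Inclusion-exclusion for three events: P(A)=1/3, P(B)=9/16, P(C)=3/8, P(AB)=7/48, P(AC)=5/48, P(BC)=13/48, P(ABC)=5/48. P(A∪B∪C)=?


P(A∪B∪C) = P(A)+P(B)+P(C) - P(AB)-P(AC)-P(BC) + P(ABC)
= 1/3+9/16+3/8 - 7/48-5/48-13/48 + 5/48
= 41/48

41/48


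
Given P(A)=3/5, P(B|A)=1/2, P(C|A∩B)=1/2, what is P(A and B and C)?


P(A∩B∩C) = P(A) * P(B|A) * P(C|A∩B)
= 3/5 * 1/2 * 1/2
= 3/10 * 1/2 = 3/20

3/20


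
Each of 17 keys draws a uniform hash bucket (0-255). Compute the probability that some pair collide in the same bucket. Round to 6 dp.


P(all different) = prod((256-i)/256 for i=0..16) = 0.580976
P(at least one match) = 1 - 0.580976 = 0.419024

0.419024


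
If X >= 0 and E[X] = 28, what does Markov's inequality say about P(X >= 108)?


Markov: P(X >= a) <= E[X]/a
P(X >= 108) <= 28/108 = 7/27

7/27


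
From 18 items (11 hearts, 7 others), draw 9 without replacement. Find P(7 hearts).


P(X=7) = C(11,7)*C(7,2) / C(18,9)
= 330*21 / 48620
= 6930/48620 = 63/442

63/442


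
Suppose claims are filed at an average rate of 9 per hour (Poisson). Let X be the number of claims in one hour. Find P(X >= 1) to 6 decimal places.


P(X>=1) = 1 - P(X<=0) = 1 - (e^(-9)*9^0/0!)
≈ 1 - 0.0001234098 = 0.9998765902
≈ 0.999877

0.999877


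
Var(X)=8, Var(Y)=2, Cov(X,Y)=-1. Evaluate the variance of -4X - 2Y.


Var(-4X - 2Y) = (-4)^2*Var(X) + (-2)^2*Var(Y) + 2*(-4)*(-2)*Cov(X,Y)
= 16*8 + 4*2 + 16*(-1)
= 128 + 8 - 16 = 120

120


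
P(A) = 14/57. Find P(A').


P(A') = 1 - P(A) = 1 - 14/57 = 43/57

43/57


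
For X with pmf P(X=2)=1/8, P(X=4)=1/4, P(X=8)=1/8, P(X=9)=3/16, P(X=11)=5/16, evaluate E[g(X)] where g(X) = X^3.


E[X^3] = sum(g(x)*P(x))
= 8*1/8 + 64*1/4 + 512*1/8 + 729*3/16 + 1331*5/16
= 5069/8

5069/8


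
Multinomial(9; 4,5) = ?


9! = 362880
Denominator: 4!=24 * 5!=120
Coefficient = 362880 / 2880 = 126

126


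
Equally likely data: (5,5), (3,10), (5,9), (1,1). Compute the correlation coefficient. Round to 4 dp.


Cov(X,Y) = 3.3750, Var(X) = 2.7500, Var(Y) = 12.6875
rho = Cov/(sqrt(VarX)*sqrt(VarY)) = 0.5714

0.5714


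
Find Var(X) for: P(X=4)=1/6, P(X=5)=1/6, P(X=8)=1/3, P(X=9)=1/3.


E[X] = 43/6, E[X^2] = 331/6
Var(X) = E[X^2] - (E[X])^2 = 331/6 - (43/6)^2 = 137/36

137/36


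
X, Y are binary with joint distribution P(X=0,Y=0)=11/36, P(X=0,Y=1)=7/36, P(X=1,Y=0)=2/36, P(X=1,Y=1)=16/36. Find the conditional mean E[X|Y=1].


P(Y=1) = 23/36
E[X|Y=1] = (0*7 + 1*16)/23 = 16/23

16/23


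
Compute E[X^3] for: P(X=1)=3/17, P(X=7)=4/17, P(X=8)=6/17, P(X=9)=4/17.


E[X^3] = sum(x^3 * P(x))
= 1*3/17 + 343*4/17 + 512*6/17 + 729*4/17
= 7363/17

7363/17


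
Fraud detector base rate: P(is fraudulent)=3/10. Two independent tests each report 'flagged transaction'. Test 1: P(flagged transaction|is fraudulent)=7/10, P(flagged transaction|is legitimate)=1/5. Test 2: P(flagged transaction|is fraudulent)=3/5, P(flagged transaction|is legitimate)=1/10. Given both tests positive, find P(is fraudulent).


After test 1: P(+) = 7/10*3/10 + 1/5*7/10 = 7/20
P(B|+) = (21/100)/(7/20) = 3/5
After test 2 (use post1 as new prior): P(+) = 3/5*3/5 + 1/10*2/5 = 2/5
P(B|+,+) = (9/25)/(2/5) = 9/10

9/10


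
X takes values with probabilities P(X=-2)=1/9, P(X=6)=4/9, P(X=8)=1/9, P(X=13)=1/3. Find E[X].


E[X] = sum(x * P(x))
= -2*1/9 + 6*4/9 + 8*1/9 + 13*1/3
= 23/3

23/3


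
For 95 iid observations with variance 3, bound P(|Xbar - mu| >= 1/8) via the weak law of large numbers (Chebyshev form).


Var(Xbar) = Var(X)/n = 3/95
Chebyshev: P(|Xbar-mu| >= 1/8) <= Var(Xbar)/(1/8)^2 = (3/95)/(1/64) = 192/95
Bound exceeds 1, so trivial bound: 1

1


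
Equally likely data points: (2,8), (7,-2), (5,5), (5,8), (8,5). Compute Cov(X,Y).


E[X]=27/5, E[Y]=24/5, E[XY]=107/5
Cov(X,Y) = E[XY] - E[X]E[Y] = 107/5 - 27/5*24/5 = -113/25

-113/25


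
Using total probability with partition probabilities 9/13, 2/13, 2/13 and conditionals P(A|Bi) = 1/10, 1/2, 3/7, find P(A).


P(A) = P(A|B1)P(B1) + P(A|B2)P(B2) + P(A|B3)P(B3)
= 1/10*9/13 + 1/2*2/13 + 3/7*2/13
= 9/130 + 1/13 + 6/91 = 193/910

193/910


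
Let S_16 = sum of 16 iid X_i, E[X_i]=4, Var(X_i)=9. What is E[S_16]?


E[S_n] = n*E[X_1] = 16*4 = 64

64


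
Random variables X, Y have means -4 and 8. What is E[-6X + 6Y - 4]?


E[-6X + 6Y - 4] = -6*E[X] + 6*E[Y] - 4
= (-6)*(-4) + (6)*(8) + (-4)
= 24 + 48 - 4 = 68

68


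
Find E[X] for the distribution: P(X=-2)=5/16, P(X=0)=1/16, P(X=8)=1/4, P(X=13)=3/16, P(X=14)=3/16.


E[X] = sum(x * P(x))
= -2*5/16 + 0*1/16 + 8*1/4 + 13*3/16 + 14*3/16
= 103/16

103/16


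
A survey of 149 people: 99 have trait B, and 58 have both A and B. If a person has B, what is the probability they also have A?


P(A|B) = P(A∩B)/P(B) = (58/149)/(99/149) = 58/99

58/99


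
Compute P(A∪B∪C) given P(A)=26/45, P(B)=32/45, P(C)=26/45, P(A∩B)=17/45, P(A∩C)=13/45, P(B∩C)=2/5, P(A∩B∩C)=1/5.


P(A∪B∪C) = P(A)+P(B)+P(C) - P(AB)-P(AC)-P(BC) + P(ABC)
= 26/45+32/45+26/45 - 17/45-13/45-2/5 + 1/5
= 1

1


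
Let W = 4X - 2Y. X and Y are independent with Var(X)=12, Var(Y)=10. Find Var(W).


Independence => Cov(X,Y)=0
Var(4X - 2Y) = 4^2*Var(X) + (-2)^2*Var(Y)
= 16*12 + 4*10 = 232

232


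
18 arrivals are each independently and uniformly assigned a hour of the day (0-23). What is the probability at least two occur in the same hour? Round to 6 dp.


P(all different) = prod((24-i)/24 for i=0..17) = 0.000123
P(at least one match) = 1 - 0.000123 = 0.999877

0.999877


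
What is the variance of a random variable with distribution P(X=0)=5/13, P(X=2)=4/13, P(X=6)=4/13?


E[X] = 32/13, E[X^2] = 160/13
Var(X) = E[X^2] - (E[X])^2 = 160/13 - (32/13)^2 = 1056/169

1056/169


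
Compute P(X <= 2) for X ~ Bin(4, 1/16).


P(X<=2) = P(X=0) + P(X=1) + P(X=2)
= 50625/65536 + 3375/16384 + 675/32768
= 65475/65536

65475/65536


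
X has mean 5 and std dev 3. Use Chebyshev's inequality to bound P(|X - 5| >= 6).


k = 6/3 = 2
Chebyshev: P(|X-mu| >= k*sigma) <= 1/k^2 = 1/2^2 = 1/4

1/4


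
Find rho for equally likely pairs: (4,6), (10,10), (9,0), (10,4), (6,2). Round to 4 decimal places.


Cov(X,Y) = 0.8800, Var(X) = 5.7600, Var(Y) = 11.8400
rho = Cov/(sqrt(VarX)*sqrt(VarY)) = 0.1066

0.1066


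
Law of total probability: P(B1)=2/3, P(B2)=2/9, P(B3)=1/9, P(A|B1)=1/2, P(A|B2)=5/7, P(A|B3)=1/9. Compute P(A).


P(A) = P(A|B1)P(B1) + P(A|B2)P(B2) + P(A|B3)P(B3)
= 1/2*2/3 + 5/7*2/9 + 1/9*1/9
= 1/3 + 10/63 + 1/81 = 286/567

286/567


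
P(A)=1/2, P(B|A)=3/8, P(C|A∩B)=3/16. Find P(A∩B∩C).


P(A∩B∩C) = P(A) * P(B|A) * P(C|A∩B)
= 1/2 * 3/8 * 3/16
= 3/16 * 3/16 = 9/256

9/256


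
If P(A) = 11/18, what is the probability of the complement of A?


P(A') = 1 - P(A) = 1 - 11/18 = 7/18

7/18


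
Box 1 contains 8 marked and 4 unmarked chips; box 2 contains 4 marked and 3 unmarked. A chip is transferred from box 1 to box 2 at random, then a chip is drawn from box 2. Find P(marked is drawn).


P(transfer marked) = 8/12 = 2/3; P(transfer unmarked) = 1/3
If marked transferred: Urn II has 5 marked of 8, so P(marked|marked moved) = 5/8
If unmarked transferred: Urn II has 4 marked of 8, so P(marked|unmarked moved) = 1/2
By total probability: P(marked) = 2/3*5/8 + 1/3*1/2 = 7/12

7/12


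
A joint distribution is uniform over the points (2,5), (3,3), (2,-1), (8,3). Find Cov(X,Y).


E[X]=15/4, E[Y]=5/2, E[XY]=41/4
Cov(X,Y) = E[XY] - E[X]E[Y] = 41/4 - 15/4*5/2 = 7/8

7/8


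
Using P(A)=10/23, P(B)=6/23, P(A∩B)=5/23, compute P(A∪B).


P(A∪B) = P(A) + P(B) - P(A∩B)
= 10/23 + 6/23 - 5/23 = 11/23

11/23


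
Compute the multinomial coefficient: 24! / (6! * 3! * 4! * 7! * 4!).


24! = 620448401733239439360000
Denominator: 6!=720 * 3!=6 * 4!=24 * 7!=5040 * 4!=24
Coefficient = 620448401733239439360000 / 12541132800 = 49473074851200

49473074851200


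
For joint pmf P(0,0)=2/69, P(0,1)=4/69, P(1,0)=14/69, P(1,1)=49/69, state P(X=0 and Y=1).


Read from table: P(X=0, Y=1) = 4/69

4/69


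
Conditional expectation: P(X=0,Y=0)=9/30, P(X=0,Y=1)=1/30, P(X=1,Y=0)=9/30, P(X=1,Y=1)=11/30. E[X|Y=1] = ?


P(Y=1) = 12/30
E[X|Y=1] = (0*1 + 1*11)/12 = 11/12

11/12


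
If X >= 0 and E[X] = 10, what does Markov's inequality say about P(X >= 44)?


Markov: P(X >= a) <= E[X]/a
P(X >= 44) <= 10/44 = 5/22

5/22


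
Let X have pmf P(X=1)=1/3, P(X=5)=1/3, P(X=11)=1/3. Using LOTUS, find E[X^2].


E[X^2] = sum(g(x)*P(x))
= 1*1/3 + 25*1/3 + 121*1/3
= 49

49


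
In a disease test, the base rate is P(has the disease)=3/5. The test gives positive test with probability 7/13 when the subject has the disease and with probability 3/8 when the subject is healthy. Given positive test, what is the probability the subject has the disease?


P(A) = P(A|B)P(B) + P(A|B')P(B') = 7/13*3/5 + 3/8*2/5 = 123/260
P(B|A) = P(A|B)P(B)/P(A) = (21/65)/(123/260) = 28/41

28/41


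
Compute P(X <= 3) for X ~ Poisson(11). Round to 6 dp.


P(X<=3) = e^(-11)*11^0/0! + e^(-11)*11^1/1! + e^(-11)*11^2/2! + e^(-11)*11^3/3!
≈ 0.0000167017 + 0.0001837187 + 0.0010104529 + 0.0037049940
= 0.0049158673
≈ 0.004916

0.004916


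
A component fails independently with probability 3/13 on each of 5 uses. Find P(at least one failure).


P(at least one) = 1 - P(none)
P(none) = (1 - 3/13)^5 = (10/13)^5 = 100000/371293
P(at least one) = 1 - 100000/371293 = 271293/371293

271293/371293


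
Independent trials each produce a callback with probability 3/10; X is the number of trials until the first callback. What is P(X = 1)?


P(X=1) = (1-p)^0 * p = (7/10)^0 * 3/10
= 1 * 3/10 = 3/10

3/10


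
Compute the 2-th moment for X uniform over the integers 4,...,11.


E[X^2] = (1/8) * sum(x^2 for x=4..11)
= 492/8 = 123/2

123/2


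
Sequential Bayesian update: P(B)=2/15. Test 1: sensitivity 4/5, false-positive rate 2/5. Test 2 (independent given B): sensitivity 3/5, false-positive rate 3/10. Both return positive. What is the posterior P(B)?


After test 1: P(+) = 4/5*2/15 + 2/5*13/15 = 34/75
P(B|+) = (8/75)/(34/75) = 4/17
After test 2 (use post1 as new prior): P(+) = 3/5*4/17 + 3/10*13/17 = 63/170
P(B|+,+) = (12/85)/(63/170) = 8/21

8/21


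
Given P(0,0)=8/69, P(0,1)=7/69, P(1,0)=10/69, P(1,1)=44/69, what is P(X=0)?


P(X=0) = P(0,0)+P(0,1) = 8/69 + 7/69 = 15/69 = 5/23

5/23


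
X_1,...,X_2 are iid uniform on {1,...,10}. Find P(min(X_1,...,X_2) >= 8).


P(min >= 8) = P(all X_i >= 8) = (P(X_1 >= 8))^2
= (3/10)^2 = 9/100

9/100


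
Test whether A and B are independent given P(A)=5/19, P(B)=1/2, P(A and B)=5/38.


P(A)*P(B) = 5/19*1/2 = 5/38
P(A∩B) = 5/38, which equals P(A)P(B), so independent

Yes, A and B are independent


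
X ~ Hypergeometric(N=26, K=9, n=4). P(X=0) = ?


P(X=0) = C(9,0)*C(17,4) / C(26,4)
= 1*2380 / 14950
= 2380/14950 = 238/1495

238/1495


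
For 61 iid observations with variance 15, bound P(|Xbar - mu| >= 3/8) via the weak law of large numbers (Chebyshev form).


Var(Xbar) = Var(X)/n = 15/61
Chebyshev: P(|Xbar-mu| >= 3/8) <= Var(Xbar)/(3/8)^2 = (15/61)/(9/64) = 320/183
Bound exceeds 1, so trivial bound: 1

1


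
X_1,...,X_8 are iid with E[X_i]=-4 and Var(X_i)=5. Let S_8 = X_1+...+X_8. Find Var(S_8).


By independence, Var(S_n) = n*Var(X_1) = 8*5 = 40

40


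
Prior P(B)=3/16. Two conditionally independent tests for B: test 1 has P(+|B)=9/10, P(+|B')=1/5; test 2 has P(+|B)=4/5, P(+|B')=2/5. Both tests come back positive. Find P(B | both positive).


After test 1: P(+) = 9/10*3/16 + 1/5*13/16 = 53/160
P(B|+) = (27/160)/(53/160) = 27/53
After test 2 (use post1 as new prior): P(+) = 4/5*27/53 + 2/5*26/53 = 32/53
P(B|+,+) = (108/265)/(32/53) = 27/40

27/40


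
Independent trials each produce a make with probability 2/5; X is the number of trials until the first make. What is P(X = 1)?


P(X=1) = (1-p)^0 * p = (3/5)^0 * 2/5
= 1 * 2/5 = 2/5

2/5


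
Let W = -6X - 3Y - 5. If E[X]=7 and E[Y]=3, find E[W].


E[-6X - 3Y - 5] = -6*E[X] - 3*E[Y] - 5
= (-6)*(7) + (-3)*(3) + (-5)
= -42 - 9 - 5 = -56

-56


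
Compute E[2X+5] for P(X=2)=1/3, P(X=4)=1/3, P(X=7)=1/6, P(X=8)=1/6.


E[2X+5] = sum(g(x)*P(x))
= 9*1/3 + 13*1/3 + 19*1/6 + 21*1/6
= 14

14


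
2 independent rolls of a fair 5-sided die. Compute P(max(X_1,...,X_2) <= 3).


P(max <= 3) = P(all X_i <= 3) = (P(X_1 <= 3))^2
= (3/5)^2 = 9/25

9/25


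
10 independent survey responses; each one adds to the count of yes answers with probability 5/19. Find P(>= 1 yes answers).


P(at least one) = 1 - P(none)
P(none) = (1 - 5/19)^10 = (14/19)^10 = 289254654976/6131066257801
P(at least one) = 1 - 289254654976/6131066257801 = 5841811602825/6131066257801

5841811602825/6131066257801


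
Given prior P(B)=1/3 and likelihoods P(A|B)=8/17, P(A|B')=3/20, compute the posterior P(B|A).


P(A) = P(A|B)P(B) + P(A|B')P(B') = 8/17*1/3 + 3/20*2/3 = 131/510
P(B|A) = P(A|B)P(B)/P(A) = (8/51)/(131/510) = 80/131

80/131


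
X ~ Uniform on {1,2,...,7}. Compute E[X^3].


E[X^3] = (1/7) * sum(x^3 for x=1..7)
= 784/7 = 112

112


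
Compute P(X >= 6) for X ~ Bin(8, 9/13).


P(X>=6) = P(X=6) + P(X=7) + P(X=8)
= 238085568/815730721 + 153055008/815730721 + 43046721/815730721
= 434187297/815730721

434187297/815730721


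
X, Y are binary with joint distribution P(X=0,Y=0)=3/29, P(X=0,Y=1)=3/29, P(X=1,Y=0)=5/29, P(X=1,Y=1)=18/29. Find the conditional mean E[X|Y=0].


P(Y=0) = 8/29
E[X|Y=0] = (0*3 + 1*5)/8 = 5/8

5/8


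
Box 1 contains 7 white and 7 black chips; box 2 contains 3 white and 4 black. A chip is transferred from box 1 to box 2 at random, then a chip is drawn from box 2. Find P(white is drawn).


P(transfer white) = 7/14 = 1/2; P(transfer black) = 1/2
If white transferred: Urn II has 4 white of 8, so P(white|white moved) = 1/2
If black transferred: Urn II has 3 white of 8, so P(white|black moved) = 3/8
By total probability: P(white) = 1/2*1/2 + 1/2*3/8 = 7/16

7/16


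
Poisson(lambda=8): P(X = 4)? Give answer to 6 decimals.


P(X=4) = e^(-8) * 8^4 / 4!
≈ 0.0003354626279 * 4096 / 24
≈ 0.057252

0.057252


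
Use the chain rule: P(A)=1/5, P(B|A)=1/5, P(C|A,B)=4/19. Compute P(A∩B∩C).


P(A∩B∩C) = P(A) * P(B|A) * P(C|A∩B)
= 1/5 * 1/5 * 4/19
= 1/25 * 4/19 = 4/475

4/475


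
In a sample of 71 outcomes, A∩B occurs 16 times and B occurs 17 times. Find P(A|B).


P(A|B) = P(A∩B)/P(B) = (16/71)/(17/71) = 16/17

16/17


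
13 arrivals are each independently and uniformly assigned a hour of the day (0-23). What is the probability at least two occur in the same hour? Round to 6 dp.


P(all different) = prod((24-i)/24 for i=0..12) = 0.017734
P(at least one match) = 1 - 0.017734 = 0.982266

0.982266


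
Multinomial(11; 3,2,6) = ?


11! = 39916800
Denominator: 3!=6 * 2!=2 * 6!=720
Coefficient = 39916800 / 8640 = 4620

4620


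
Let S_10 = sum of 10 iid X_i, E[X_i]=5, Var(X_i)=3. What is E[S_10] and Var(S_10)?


E[S_n] = n*mu = 10*5 = 50
Var(S_n) = n*sigma^2 = 10*3 = 30

E[S_10]=50, Var(S_10)=30


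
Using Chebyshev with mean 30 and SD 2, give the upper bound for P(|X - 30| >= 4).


k = 4/2 = 2
Chebyshev: P(|X-mu| >= k*sigma) <= 1/k^2 = 1/2^2 = 1/4

1/4


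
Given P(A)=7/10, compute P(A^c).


P(A') = 1 - P(A) = 1 - 7/10 = 3/10

3/10


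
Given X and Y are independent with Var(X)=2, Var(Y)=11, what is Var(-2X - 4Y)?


Independence => Cov(X,Y)=0
Var(-2X - 4Y) = (-2)^2*Var(X) + (-4)^2*Var(Y)
= 4*2 + 16*11 = 184

184


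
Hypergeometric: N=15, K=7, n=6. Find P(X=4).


P(X=4) = C(7,4)*C(8,2) / C(15,6)
= 35*28 / 5005
= 980/5005 = 28/143

28/143


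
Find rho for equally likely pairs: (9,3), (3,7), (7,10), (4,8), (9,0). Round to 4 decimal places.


Cov(X,Y) = -5.8400, Var(X) = 6.2400, Var(Y) = 13.0400
rho = Cov/(sqrt(VarX)*sqrt(VarY)) = -0.6474

-0.6474


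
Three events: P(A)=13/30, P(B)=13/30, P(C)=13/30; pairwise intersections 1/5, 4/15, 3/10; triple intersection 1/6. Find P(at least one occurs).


P(A∪B∪C) = P(A)+P(B)+P(C) - P(AB)-P(AC)-P(BC) + P(ABC)
= 13/30+13/30+13/30 - 1/5-4/15-3/10 + 1/6
= 7/10

7/10


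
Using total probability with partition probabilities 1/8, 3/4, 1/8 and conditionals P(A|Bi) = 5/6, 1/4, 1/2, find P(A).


P(A) = P(A|B1)P(B1) + P(A|B2)P(B2) + P(A|B3)P(B3)
= 5/6*1/8 + 1/4*3/4 + 1/2*1/8
= 5/48 + 3/16 + 1/16 = 17/48

17/48


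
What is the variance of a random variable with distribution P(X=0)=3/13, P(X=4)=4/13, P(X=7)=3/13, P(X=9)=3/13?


E[X] = 64/13, E[X^2] = 454/13
Var(X) = E[X^2] - (E[X])^2 = 454/13 - (64/13)^2 = 1806/169

1806/169


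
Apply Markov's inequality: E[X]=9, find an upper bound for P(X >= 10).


Markov: P(X >= a) <= E[X]/a
P(X >= 10) <= 9/10

9/10


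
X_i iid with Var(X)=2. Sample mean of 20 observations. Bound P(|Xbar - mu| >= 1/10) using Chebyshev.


Var(Xbar) = Var(X)/n = 2/20
Chebyshev: P(|Xbar-mu| >= 1/10) <= Var(Xbar)/(1/10)^2 = (1/10)/(1/100) = 10
Bound exceeds 1, so trivial bound: 1

1


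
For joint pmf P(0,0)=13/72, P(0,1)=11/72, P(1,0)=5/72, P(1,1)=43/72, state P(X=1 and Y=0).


Read from table: P(X=1, Y=0) = 5/72

5/72


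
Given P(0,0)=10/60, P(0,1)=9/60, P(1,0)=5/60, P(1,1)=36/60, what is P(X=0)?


P(X=0) = P(0,0)+P(0,1) = 10/60 + 9/60 = 19/60

19/60


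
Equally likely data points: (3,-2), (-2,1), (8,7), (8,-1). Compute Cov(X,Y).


E[X]=17/4, E[Y]=5/4, E[XY]=10
Cov(X,Y) = E[XY] - E[X]E[Y] = 10 - 17/4*5/4 = 75/16

75/16


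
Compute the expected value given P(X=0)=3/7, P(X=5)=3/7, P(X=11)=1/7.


E[X] = sum(x * P(x))
= 0*3/7 + 5*3/7 + 11*1/7
= 26/7

26/7


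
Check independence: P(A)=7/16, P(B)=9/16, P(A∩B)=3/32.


P(A)*P(B) = 7/16*9/16 = 63/256
P(A∩B) = 3/32 != 63/256, so not independent

No, A and B are not independent


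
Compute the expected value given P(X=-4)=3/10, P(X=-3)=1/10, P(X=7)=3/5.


E[X] = sum(x * P(x))
= -4*3/10 - 3*1/10 + 7*3/5
= 27/10

27/10


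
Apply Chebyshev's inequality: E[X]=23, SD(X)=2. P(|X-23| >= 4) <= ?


k = 4/2 = 2
Chebyshev: P(|X-mu| >= k*sigma) <= 1/k^2 = 1/2^2 = 1/4

1/4


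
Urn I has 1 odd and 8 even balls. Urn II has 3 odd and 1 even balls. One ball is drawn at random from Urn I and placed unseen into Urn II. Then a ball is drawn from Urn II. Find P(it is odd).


P(transfer odd) = 1/9; P(transfer even) = 8/9
If odd transferred: Urn II has 4 odd of 5, so P(odd|odd moved) = 4/5
If even transferred: Urn II has 3 odd of 5, so P(odd|even moved) = 3/5
By total probability: P(odd) = 1/9*4/5 + 8/9*3/5 = 28/45

28/45


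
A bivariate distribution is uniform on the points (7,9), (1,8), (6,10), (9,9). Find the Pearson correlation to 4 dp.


Cov(X,Y) = 1.2500, Var(X) = 8.6875, Var(Y) = 0.5000
rho = Cov/(sqrt(VarX)*sqrt(VarY)) = 0.5998

0.5998


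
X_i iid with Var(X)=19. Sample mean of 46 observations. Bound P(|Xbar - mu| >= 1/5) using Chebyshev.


Var(Xbar) = Var(X)/n = 19/46
Chebyshev: P(|Xbar-mu| >= 1/5) <= Var(Xbar)/(1/5)^2 = (19/46)/(1/25) = 475/46
Bound exceeds 1, so trivial bound: 1

1


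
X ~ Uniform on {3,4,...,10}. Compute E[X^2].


E[X^2] = (1/8) * sum(x^2 for x=3..10)
= 380/8 = 95/2

95/2


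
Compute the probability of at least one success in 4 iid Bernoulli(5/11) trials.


P(at least one) = 1 - P(none)
P(none) = (1 - 5/11)^4 = (6/11)^4 = 1296/14641
P(at least one) = 1 - 1296/14641 = 13345/14641

13345/14641


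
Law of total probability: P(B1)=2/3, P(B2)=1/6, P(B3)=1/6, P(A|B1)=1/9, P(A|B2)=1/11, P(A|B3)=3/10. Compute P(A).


P(A) = P(A|B1)P(B1) + P(A|B2)P(B2) + P(A|B3)P(B3)
= 1/9*2/3 + 1/11*1/6 + 3/10*1/6
= 2/27 + 1/66 + 1/20 = 827/5940

827/5940


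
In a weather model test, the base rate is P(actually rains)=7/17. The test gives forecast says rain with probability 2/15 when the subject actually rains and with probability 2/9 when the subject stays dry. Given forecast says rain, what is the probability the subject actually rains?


P(A) = P(A|B)P(B) + P(A|B')P(B') = 2/15*7/17 + 2/9*10/17 = 142/765
P(B|A) = P(A|B)P(B)/P(A) = (14/255)/(142/765) = 21/71

21/71


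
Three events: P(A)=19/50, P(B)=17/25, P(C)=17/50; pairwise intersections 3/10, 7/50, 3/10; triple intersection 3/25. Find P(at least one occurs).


P(A∪B∪C) = P(A)+P(B)+P(C) - P(AB)-P(AC)-P(BC) + P(ABC)
= 19/50+17/25+17/50 - 3/10-7/50-3/10 + 3/25
= 39/50

39/50


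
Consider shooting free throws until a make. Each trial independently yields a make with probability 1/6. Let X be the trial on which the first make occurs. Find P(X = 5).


P(X=5) = (1-p)^4 * p = (5/6)^4 * 1/6
= 625/1296 * 1/6 = 625/7776

625/7776


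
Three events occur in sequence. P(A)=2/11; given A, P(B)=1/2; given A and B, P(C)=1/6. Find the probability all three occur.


P(A∩B∩C) = P(A) * P(B|A) * P(C|A∩B)
= 2/11 * 1/2 * 1/6
= 1/11 * 1/6 = 1/66

1/66


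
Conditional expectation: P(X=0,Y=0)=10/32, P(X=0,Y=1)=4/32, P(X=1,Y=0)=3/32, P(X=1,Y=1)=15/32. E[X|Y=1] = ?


P(Y=1) = 19/32
E[X|Y=1] = (0*4 + 1*15)/19 = 15/19

15/19


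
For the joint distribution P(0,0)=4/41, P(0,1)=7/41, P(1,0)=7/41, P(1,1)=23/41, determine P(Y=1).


P(Y=1) = P(0,1)+P(1,1) = 7/41 + 23/41 = 30/41

30/41


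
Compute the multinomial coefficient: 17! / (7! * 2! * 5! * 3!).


17! = 355687428096000
Denominator: 7!=5040 * 2!=2 * 5!=120 * 3!=6
Coefficient = 355687428096000 / 7257600 = 49008960

49008960


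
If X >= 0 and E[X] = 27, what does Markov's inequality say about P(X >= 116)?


Markov: P(X >= a) <= E[X]/a
P(X >= 116) <= 27/116

27/116


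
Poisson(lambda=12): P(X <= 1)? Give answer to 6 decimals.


P(X<=1) = e^(-12)*12^0/0! + e^(-12)*12^1/1!
≈ 0.0000061442 + 0.0000737305
= 0.0000798747
≈ 0.000080

0.000080


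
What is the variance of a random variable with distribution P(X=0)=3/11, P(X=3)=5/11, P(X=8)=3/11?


E[X] = 39/11, E[X^2] = 237/11
Var(X) = E[X^2] - (E[X])^2 = 237/11 - (39/11)^2 = 1086/121

1086/121


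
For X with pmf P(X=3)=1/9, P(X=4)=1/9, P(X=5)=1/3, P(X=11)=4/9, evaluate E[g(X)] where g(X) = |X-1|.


E[|X-1|] = sum(g(x)*P(x))
= 2*1/9 + 3*1/9 + 4*1/3 + 10*4/9
= 19/3

19/3


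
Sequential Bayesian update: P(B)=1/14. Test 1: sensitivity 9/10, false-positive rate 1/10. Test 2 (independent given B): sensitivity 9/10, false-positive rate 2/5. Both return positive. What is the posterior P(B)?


After test 1: P(+) = 9/10*1/14 + 1/10*13/14 = 11/70
P(B|+) = (9/140)/(11/70) = 9/22
After test 2 (use post1 as new prior): P(+) = 9/10*9/22 + 2/5*13/22 = 133/220
P(B|+,+) = (81/220)/(133/220) = 81/133

81/133


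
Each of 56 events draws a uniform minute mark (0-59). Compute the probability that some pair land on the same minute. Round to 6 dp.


P(all different) = prod((60-i)/60 for i=0..55) = 0.000000
P(at least one match) = 1 - 0.000000 = 1.000000

1.000000


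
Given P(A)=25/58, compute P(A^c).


P(A') = 1 - P(A) = 1 - 25/58 = 33/58

33/58


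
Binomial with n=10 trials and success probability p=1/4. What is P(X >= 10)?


P(X>=10) = P(X=10)
= 1/1048576
= 1/1048576

1/1048576


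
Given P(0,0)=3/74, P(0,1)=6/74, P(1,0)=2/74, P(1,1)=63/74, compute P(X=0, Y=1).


Read from table: P(X=0, Y=1) = 6/74 = 3/37

3/37


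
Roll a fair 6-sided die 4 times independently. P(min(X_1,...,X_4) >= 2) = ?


P(min >= 2) = P(all X_i >= 2) = (P(X_1 >= 2))^4
= (5/6)^4 = 625/1296

625/1296


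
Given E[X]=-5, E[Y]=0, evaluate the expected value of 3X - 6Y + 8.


E[3X - 6Y + 8] = 3*E[X] - 6*E[Y] + 8
= (3)*(-5) + (-6)*(0) + (8)
= -15 + 0 + 8 = -7

-7


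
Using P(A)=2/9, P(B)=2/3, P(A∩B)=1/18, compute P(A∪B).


P(A∪B) = P(A) + P(B) - P(A∩B)
= 2/9 + 2/3 - 1/18 = 5/6

5/6


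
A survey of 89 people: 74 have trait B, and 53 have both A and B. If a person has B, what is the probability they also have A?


P(A|B) = P(A∩B)/P(B) = (53/89)/(74/89) = 53/74

53/74


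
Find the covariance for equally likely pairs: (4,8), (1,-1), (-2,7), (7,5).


E[X]=5/2, E[Y]=19/4, E[XY]=13
Cov(X,Y) = E[XY] - E[X]E[Y] = 13 - 5/2*19/4 = 9/8

9/8


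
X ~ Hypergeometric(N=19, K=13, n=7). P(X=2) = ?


P(X=2) = C(13,2)*C(6,5) / C(19,7)
= 78*6 / 50388
= 468/50388 = 3/323

3/323


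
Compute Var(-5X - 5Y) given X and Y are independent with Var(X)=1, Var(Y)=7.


Independence => Cov(X,Y)=0
Var(-5X - 5Y) = (-5)^2*Var(X) + (-5)^2*Var(Y)
= 25*1 + 25*7 = 200

200


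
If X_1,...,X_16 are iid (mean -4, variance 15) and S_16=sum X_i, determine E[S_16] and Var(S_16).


E[S_n] = n*mu = 16*-4 = -64
Var(S_n) = n*sigma^2 = 16*15 = 240

E[S_16]=-64, Var(S_16)=240


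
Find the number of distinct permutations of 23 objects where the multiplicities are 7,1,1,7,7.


23! = 25852016738884976640000
Denominator: 7!=5040 * 1!=1 * 1!=1 * 7!=5040 * 7!=5040
Coefficient = 25852016738884976640000 / 128024064000 = 201930917760

201930917760


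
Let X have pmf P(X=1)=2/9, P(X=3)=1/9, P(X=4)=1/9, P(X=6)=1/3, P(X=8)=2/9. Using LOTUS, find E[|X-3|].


E[|X-3|] = sum(g(x)*P(x))
= 2*2/9 + 0*1/9 + 1*1/9 + 3*1/3 + 5*2/9
= 8/3

8/3


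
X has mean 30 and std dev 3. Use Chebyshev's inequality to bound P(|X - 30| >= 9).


k = 9/3 = 3
Chebyshev: P(|X-mu| >= k*sigma) <= 1/k^2 = 1/3^2 = 1/9

1/9


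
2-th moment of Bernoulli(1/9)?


For Bernoulli: X in {0,1}
E[X^2] = 0^2*(1-1/9) + 1^2*1/9 = 1/9

1/9


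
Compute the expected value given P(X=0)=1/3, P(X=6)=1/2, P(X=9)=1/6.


E[X] = sum(x * P(x))
= 0*1/3 + 6*1/2 + 9*1/6
= 9/2

9/2


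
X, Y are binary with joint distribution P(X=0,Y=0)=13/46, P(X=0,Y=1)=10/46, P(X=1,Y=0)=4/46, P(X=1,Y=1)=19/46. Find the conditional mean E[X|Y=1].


P(Y=1) = 29/46
E[X|Y=1] = (0*10 + 1*19)/29 = 19/29

19/29


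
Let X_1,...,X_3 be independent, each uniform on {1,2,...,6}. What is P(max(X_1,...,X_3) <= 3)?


P(max <= 3) = P(all X_i <= 3) = (P(X_1 <= 3))^3
= (3/6)^3 = (1/2)^3 = 1/8

1/8


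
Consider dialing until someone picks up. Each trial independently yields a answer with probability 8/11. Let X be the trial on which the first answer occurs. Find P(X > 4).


P(X > 4) = P(first 4 trials all fail) = (1-p)^4 = (3/11)^4 = 81/14641

81/14641


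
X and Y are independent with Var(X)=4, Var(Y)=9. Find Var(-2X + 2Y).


Independence => Cov(X,Y)=0
Var(-2X + 2Y) = (-2)^2*Var(X) + 2^2*Var(Y)
= 4*4 + 4*9 = 52

52


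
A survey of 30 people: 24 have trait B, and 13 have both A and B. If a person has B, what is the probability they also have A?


P(A|B) = P(A∩B)/P(B) = (13/30)/(24/30) = 13/24

13/24


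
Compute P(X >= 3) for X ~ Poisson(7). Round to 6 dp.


P(X>=3) = 1 - P(X<=2) = 1 - (e^(-7)*7^0/0! + e^(-7)*7^1/1! + e^(-7)*7^2/2!)
≈ 1 - (0.0009118820 + 0.0063831738 + 0.0223411082)
= 1 - 0.0296361640 = 0.9703638360
≈ 0.970364

0.970364


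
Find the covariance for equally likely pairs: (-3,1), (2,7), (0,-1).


E[X]=-1/3, E[Y]=7/3, E[XY]=11/3
Cov(X,Y) = E[XY] - E[X]E[Y] = 11/3 + 1/3*7/3 = 40/9

40/9


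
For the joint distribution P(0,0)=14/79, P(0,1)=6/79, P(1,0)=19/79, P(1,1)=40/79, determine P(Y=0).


P(Y=0) = P(0,0)+P(1,0) = 14/79 + 19/79 = 33/79

33/79


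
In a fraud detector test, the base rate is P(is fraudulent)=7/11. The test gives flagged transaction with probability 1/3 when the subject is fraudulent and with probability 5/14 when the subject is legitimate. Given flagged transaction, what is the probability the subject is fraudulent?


P(A) = P(A|B)P(B) + P(A|B')P(B') = 1/3*7/11 + 5/14*4/11 = 79/231
P(B|A) = P(A|B)P(B)/P(A) = (7/33)/(79/231) = 49/79

49/79


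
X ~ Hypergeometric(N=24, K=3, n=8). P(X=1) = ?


P(X=1) = C(3,1)*C(21,7) / C(24,8)
= 3*116280 / 735471
= 348840/735471 = 120/253

120/253


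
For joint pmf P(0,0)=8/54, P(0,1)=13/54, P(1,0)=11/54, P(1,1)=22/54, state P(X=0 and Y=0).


Read from table: P(X=0, Y=0) = 8/54 = 4/27

4/27


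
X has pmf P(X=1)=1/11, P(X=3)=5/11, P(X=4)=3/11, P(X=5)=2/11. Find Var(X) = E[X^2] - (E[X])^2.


E[X] = 38/11, E[X^2] = 144/11
Var(X) = E[X^2] - (E[X])^2 = 144/11 - (38/11)^2 = 140/121

140/121


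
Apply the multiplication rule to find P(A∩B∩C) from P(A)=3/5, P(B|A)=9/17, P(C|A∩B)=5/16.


P(A∩B∩C) = P(A) * P(B|A) * P(C|A∩B)
= 3/5 * 9/17 * 5/16
= 27/85 * 5/16 = 27/272

27/272


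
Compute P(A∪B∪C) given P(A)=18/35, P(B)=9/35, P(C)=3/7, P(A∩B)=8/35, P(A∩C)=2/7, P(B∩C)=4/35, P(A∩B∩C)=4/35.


P(A∪B∪C) = P(A)+P(B)+P(C) - P(AB)-P(AC)-P(BC) + P(ABC)
= 18/35+9/35+3/7 - 8/35-2/7-4/35 + 4/35
= 24/35

24/35


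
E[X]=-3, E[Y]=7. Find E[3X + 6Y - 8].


E[3X + 6Y - 8] = 3*E[X] + 6*E[Y] - 8
= (3)*(-3) + (6)*(7) + (-8)
= -9 + 42 - 8 = 25

25


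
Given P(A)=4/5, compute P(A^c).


P(A') = 1 - P(A) = 1 - 4/5 = 1/5

1/5


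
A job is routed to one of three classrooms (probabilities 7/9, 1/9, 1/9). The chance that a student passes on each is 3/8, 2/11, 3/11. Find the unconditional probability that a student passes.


P(A) = P(A|B1)P(B1) + P(A|B2)P(B2) + P(A|B3)P(B3)
= 3/8*7/9 + 2/11*1/9 + 3/11*1/9
= 7/24 + 2/99 + 1/33 = 271/792

271/792


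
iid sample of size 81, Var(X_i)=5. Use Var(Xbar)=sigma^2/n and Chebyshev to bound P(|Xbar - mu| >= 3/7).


Var(Xbar) = Var(X)/n = 5/81
Chebyshev: P(|Xbar-mu| >= 3/7) <= Var(Xbar)/(3/7)^2 = (5/81)/(9/49) = 245/729

245/729


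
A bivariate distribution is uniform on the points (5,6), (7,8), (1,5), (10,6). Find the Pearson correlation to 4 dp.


Cov(X,Y) = 1.8125, Var(X) = 10.6875, Var(Y) = 1.1875
rho = Cov/(sqrt(VarX)*sqrt(VarY)) = 0.5088

0.5088


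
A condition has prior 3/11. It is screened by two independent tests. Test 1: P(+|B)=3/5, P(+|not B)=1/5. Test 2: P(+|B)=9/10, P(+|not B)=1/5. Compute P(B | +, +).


After test 1: P(+) = 3/5*3/11 + 1/5*8/11 = 17/55
P(B|+) = (9/55)/(17/55) = 9/17
After test 2 (use post1 as new prior): P(+) = 9/10*9/17 + 1/5*8/17 = 97/170
P(B|+,+) = (81/170)/(97/170) = 81/97

81/97


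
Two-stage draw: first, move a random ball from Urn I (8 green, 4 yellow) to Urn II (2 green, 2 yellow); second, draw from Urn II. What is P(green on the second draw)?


P(transfer green) = 8/12 = 2/3; P(transfer yellow) = 1/3
If green transferred: Urn II has 3 green of 5, so P(green|green moved) = 3/5
If yellow transferred: Urn II has 2 green of 5, so P(green|yellow moved) = 2/5
By total probability: P(green) = 2/3*3/5 + 1/3*2/5 = 8/15

8/15


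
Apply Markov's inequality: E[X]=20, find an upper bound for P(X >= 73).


Markov: P(X >= a) <= E[X]/a
P(X >= 73) <= 20/73

20/73


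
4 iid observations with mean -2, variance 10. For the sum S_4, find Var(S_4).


By independence, Var(S_n) = n*Var(X_1) = 4*10 = 40

40


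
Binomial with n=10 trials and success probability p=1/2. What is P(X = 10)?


P(X=10) = C(10,10) * p^10 * (1-p)^0
= 1 * 1/1024 * 1
= 1/1024

1/1024


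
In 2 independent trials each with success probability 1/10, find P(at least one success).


P(at least one) = 1 - P(none)
P(none) = (1 - 1/10)^2 = (9/10)^2 = 81/100
P(at least one) = 1 - 81/100 = 19/100

19/100


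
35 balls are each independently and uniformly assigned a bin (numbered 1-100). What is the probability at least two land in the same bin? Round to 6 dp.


P(all different) = prod((100-i)/100 for i=0..34) = 0.001132
P(at least one match) = 1 - 0.001132 = 0.998868

0.998868


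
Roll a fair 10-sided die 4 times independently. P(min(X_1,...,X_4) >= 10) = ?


P(min >= 10) = P(all X_i >= 10) = (P(X_1 >= 10))^4
= (1/10)^4 = 1/10000

1/10000


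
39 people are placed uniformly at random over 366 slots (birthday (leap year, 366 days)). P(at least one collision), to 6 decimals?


P(all different) = prod((366-i)/366 for i=0..38) = 0.122510
P(at least one match) = 1 - 0.122510 = 0.877490

0.877490


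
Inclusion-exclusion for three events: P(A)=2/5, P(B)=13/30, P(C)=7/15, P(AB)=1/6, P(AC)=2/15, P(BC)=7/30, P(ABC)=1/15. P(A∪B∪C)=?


P(A∪B∪C) = P(A)+P(B)+P(C) - P(AB)-P(AC)-P(BC) + P(ABC)
= 2/5+13/30+7/15 - 1/6-2/15-7/30 + 1/15
= 5/6

5/6


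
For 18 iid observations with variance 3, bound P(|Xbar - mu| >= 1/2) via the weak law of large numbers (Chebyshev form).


Var(Xbar) = Var(X)/n = 3/18
Chebyshev: P(|Xbar-mu| >= 1/2) <= Var(Xbar)/(1/2)^2 = (1/6)/(1/4) = 2/3

2/3


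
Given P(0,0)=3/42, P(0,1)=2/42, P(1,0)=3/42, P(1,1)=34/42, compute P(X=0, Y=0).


Read from table: P(X=0, Y=0) = 3/42 = 1/14

1/14


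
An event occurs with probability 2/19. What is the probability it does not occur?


P(A') = 1 - P(A) = 1 - 2/19 = 17/19

17/19


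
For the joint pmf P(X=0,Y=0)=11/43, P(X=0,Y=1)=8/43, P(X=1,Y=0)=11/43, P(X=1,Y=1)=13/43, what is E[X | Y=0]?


P(Y=0) = 22/43
E[X|Y=0] = (0*11 + 1*11)/22 = 11/22 = 1/2

1/2


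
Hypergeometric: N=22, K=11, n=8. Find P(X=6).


P(X=6) = C(11,6)*C(11,2) / C(22,8)
= 462*55 / 319770
= 25410/319770 = 77/969

77/969


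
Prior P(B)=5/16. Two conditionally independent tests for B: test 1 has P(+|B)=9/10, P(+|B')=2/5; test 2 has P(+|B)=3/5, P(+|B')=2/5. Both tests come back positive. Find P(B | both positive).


After test 1: P(+) = 9/10*5/16 + 2/5*11/16 = 89/160
P(B|+) = (9/32)/(89/160) = 45/89
After test 2 (use post1 as new prior): P(+) = 3/5*45/89 + 2/5*44/89 = 223/445
P(B|+,+) = (27/89)/(223/445) = 135/223

135/223


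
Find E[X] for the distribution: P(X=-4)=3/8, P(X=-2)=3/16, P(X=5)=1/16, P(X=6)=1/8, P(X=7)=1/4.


E[X] = sum(x * P(x))
= -4*3/8 - 2*3/16 + 5*1/16 + 6*1/8 + 7*1/4
= 15/16

15/16


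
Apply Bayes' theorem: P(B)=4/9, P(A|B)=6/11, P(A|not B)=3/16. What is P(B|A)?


P(A) = P(A|B)P(B) + P(A|B')P(B') = 6/11*4/9 + 3/16*5/9 = 61/176
P(B|A) = P(A|B)P(B)/P(A) = (8/33)/(61/176) = 128/183

128/183


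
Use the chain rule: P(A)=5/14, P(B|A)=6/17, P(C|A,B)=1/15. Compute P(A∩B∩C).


P(A∩B∩C) = P(A) * P(B|A) * P(C|A∩B)
= 5/14 * 6/17 * 1/15
= 15/119 * 1/15 = 1/119

1/119


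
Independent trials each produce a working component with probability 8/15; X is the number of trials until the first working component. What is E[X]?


For geometric (trials until first success), E[X] = 1/p = 1/(8/15) = 15/8

15/8


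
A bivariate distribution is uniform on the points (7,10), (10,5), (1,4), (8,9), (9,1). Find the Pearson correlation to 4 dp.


Cov(X,Y) = 0.4000, Var(X) = 10.0000, Var(Y) = 10.9600
rho = Cov/(sqrt(VarX)*sqrt(VarY)) = 0.0382

0.0382


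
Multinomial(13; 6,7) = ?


13! = 6227020800
Denominator: 6!=720 * 7!=5040
Coefficient = 6227020800 / 3628800 = 1716

1716


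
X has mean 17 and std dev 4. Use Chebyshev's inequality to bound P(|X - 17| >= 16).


k = 16/4 = 4
Chebyshev: P(|X-mu| >= k*sigma) <= 1/k^2 = 1/4^2 = 1/16

1/16


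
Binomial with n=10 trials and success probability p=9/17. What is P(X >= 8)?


P(X>=8) = P(X=8) + P(X=9) + P(X=10)
= 123974556480/2015993900449 + 30993639120/2015993900449 + 3486784401/2015993900449
= 158454980001/2015993900449

158454980001/2015993900449


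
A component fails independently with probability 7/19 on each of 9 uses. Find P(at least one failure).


P(at least one) = 1 - P(none)
P(none) = (1 - 7/19)^9 = (12/19)^9 = 5159780352/322687697779
P(at least one) = 1 - 5159780352/322687697779 = 317527917427/322687697779

317527917427/322687697779


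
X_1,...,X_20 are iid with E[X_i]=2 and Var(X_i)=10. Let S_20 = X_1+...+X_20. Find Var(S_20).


By independence, Var(S_n) = n*Var(X_1) = 20*10 = 200

200


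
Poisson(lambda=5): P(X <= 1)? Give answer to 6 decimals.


P(X<=1) = e^(-5)*5^0/0! + e^(-5)*5^1/1!
≈ 0.0067379470 + 0.0336897350
= 0.0404276820
≈ 0.040428

0.040428


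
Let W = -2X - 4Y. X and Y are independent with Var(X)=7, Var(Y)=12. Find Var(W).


Independence => Cov(X,Y)=0
Var(-2X - 4Y) = (-2)^2*Var(X) + (-4)^2*Var(Y)
= 4*7 + 16*12 = 220

220


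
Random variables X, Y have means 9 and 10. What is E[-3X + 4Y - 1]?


E[-3X + 4Y - 1] = -3*E[X] + 4*E[Y] - 1
= (-3)*(9) + (4)*(10) + (-1)
= -27 + 40 - 1 = 12

12


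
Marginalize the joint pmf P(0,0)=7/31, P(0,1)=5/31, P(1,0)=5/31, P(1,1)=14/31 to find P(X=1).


P(X=1) = P(1,0)+P(1,1) = 5/31 + 14/31 = 19/31

19/31


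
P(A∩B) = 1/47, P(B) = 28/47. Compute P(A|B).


P(A|B) = P(A∩B)/P(B) = (1/47)/(28/47) = 1/28

1/28


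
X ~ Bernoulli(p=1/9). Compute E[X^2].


For Bernoulli: X in {0,1}
E[X^2] = 0^2*(1-1/9) + 1^2*1/9 = 1/9

1/9


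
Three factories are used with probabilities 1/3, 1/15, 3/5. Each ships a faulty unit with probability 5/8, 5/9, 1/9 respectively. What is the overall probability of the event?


P(A) = P(A|B1)P(B1) + P(A|B2)P(B2) + P(A|B3)P(B3)
= 5/8*1/3 + 5/9*1/15 + 1/9*3/5
= 5/24 + 1/27 + 1/15 = 337/1080

337/1080


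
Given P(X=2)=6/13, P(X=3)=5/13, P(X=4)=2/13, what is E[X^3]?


E[X^3] = sum(g(x)*P(x))
= 8*6/13 + 27*5/13 + 64*2/13
= 311/13

311/13


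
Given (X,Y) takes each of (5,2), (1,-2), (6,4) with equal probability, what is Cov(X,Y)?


E[X]=4, E[Y]=4/3, E[XY]=32/3
Cov(X,Y) = E[XY] - E[X]E[Y] = 32/3 - 4*4/3 = 16/3

16/3


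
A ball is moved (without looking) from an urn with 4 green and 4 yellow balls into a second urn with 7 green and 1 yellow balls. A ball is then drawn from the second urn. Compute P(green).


P(transfer green) = 4/8 = 1/2; P(transfer yellow) = 1/2
If green transferred: Urn II has 8 green of 9, so P(green|green moved) = 8/9
If yellow transferred: Urn II has 7 green of 9, so P(green|yellow moved) = 7/9
By total probability: P(green) = 1/2*8/9 + 1/2*7/9 = 5/6

5/6


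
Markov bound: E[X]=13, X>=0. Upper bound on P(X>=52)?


Markov: P(X >= a) <= E[X]/a
P(X >= 52) <= 13/52 = 1/4

1/4


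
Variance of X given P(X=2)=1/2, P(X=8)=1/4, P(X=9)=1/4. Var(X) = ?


E[X] = 21/4, E[X^2] = 153/4
Var(X) = E[X^2] - (E[X])^2 = 153/4 - (21/4)^2 = 171/16

171/16


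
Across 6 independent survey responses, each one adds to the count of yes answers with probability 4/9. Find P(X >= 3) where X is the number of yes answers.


P(X>=3) = P(X=3) + P(X=4) + P(X=5) + P(X=6)
= 160000/531441 + 32000/177147 + 10240/177147 + 4096/531441
= 290816/531441

290816/531441


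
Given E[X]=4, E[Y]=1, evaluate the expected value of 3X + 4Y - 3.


E[3X + 4Y - 3] = 3*E[X] + 4*E[Y] - 3
= (3)*(4) + (4)*(1) + (-3)
= 12 + 4 - 3 = 13

13


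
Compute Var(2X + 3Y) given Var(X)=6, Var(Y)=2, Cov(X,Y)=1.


Var(2X + 3Y) = 2^2*Var(X) + 3^2*Var(Y) + 2*2*3*Cov(X,Y)
= 4*6 + 9*2 + 12*1
= 24 + 18 + 12 = 54

54


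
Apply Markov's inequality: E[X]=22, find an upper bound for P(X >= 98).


Markov: P(X >= a) <= E[X]/a
P(X >= 98) <= 22/98 = 11/49

11/49


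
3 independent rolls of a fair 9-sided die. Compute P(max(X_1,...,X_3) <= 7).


P(max <= 7) = P(all X_i <= 7) = (P(X_1 <= 7))^3
= (7/9)^3 = 343/729

343/729


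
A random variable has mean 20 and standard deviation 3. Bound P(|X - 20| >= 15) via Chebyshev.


k = 15/3 = 5
Chebyshev: P(|X-mu| >= k*sigma) <= 1/k^2 = 1/5^2 = 1/25

1/25


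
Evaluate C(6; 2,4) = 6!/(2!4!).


6! = 720
Denominator: 2!=2 * 4!=24
Coefficient = 720 / 48 = 15

15


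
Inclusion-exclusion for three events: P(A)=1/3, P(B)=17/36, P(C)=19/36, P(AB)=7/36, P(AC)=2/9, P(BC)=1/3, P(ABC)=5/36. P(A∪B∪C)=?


P(A∪B∪C) = P(A)+P(B)+P(C) - P(AB)-P(AC)-P(BC) + P(ABC)
= 1/3+17/36+19/36 - 7/36-2/9-1/3 + 5/36
= 13/18

13/18
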